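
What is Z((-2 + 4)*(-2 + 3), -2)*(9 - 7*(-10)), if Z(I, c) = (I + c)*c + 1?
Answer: 79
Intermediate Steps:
Z(I, c) = 1 + c*(I + c) (Z(I, c) = c*(I + c) + 1 = 1 + c*(I + c))
Z((-2 + 4)*(-2 + 3), -2)*(9 - 7*(-10)) = (1 + (-2)² + ((-2 + 4)*(-2 + 3))*(-2))*(9 - 7*(-10)) = (1 + 4 + (2*1)*(-2))*(9 + 70) = (1 + 4 + 2*(-2))*79 = (1 + 4 - 4)*79 = 1*79 = 79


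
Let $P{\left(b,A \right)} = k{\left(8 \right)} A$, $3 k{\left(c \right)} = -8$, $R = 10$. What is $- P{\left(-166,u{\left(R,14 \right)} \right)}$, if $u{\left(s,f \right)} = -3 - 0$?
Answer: $-8$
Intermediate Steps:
$k{\left(c \right)} = - \frac{8}{3}$ ($k{\left(c \right)} = \frac{1}{3} \left(-8\right) = - \frac{8}{3}$)
$u{\left(s,f \right)} = -3$ ($u{\left(s,f \right)} = -3 + 0 = -3$)
$P{\left(b,A \right)} = - \frac{8 A}{3}$
$- P{\left(-166,u{\left(R,14 \right)} \right)} = - \frac{\left(-8\right) \left(-3\right)}{3} = \left(-1\right) 8 = -8$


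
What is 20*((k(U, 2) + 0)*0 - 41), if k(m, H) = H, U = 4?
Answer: -820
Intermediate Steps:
20*((k(U, 2) + 0)*0 - 41) = 20*((2 + 0)*0 - 41) = 20*(2*0 - 41) = 20*(0 - 41) = 20*(-41) = -820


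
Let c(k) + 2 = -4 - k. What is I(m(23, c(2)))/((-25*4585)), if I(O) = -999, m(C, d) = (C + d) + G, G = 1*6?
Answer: 999/114625 ≈ 0.0087154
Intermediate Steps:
c(k) = -6 - k (c(k) = -2 + (-4 - k) = -6 - k)
G = 6
m(C, d) = 6 + C + d (m(C, d) = (C + d) + 6 = 6 + C + d)
I(m(23, c(2)))/((-25*4585)) = -999/((-25*4585)) = -999/(-114625) = -999*(-1/114625) = 999/114625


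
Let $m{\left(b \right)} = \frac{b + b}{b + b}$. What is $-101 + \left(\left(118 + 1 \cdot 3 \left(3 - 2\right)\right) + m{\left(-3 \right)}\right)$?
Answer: $21$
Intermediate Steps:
$m{\left(b \right)} = 1$ ($m{\left(b \right)} = \frac{2 b}{2 b} = 2 b \frac{1}{2 b} = 1$)
$-101 + \left(\left(118 + 1 \cdot 3 \left(3 - 2\right)\right) + m{\left(-3 \right)}\right) = -101 + \left(\left(118 + 1 \cdot 3 \left(3 - 2\right)\right) + 1\right) = -101 + \left(\left(118 + 1 \cdot 3 \cdot 1\right) + 1\right) = -101 + \left(\left(118 + 1 \cdot 3\right) + 1\right) = -101 + \left(\left(118 + 3\right) + 1\right) = -101 + \left(121 + 1\right) = -101 + 122 = 21$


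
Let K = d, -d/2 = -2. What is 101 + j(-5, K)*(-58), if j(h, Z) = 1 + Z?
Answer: -189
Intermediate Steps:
d = 4 (d = -2*(-2) = 4)
K = 4
101 + j(-5, K)*(-58) = 101 + (1 + 4)*(-58) = 101 + 5*(-58) = 101 - 290 = -189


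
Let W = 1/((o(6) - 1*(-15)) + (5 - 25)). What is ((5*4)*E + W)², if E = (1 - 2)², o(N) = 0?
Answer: 9801/25 ≈ 392.04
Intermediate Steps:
E = 1 (E = (-1)² = 1)
W = -⅕ (W = 1/((0 - 1*(-15)) + (5 - 25)) = 1/((0 + 15) - 20) = 1/(15 - 20) = 1/(-5) = -⅕ ≈ -0.20000)
((5*4)*E + W)² = ((5*4)*1 - ⅕)² = (20*1 - ⅕)² = (20 - ⅕)² = (99/5)² = 9801/25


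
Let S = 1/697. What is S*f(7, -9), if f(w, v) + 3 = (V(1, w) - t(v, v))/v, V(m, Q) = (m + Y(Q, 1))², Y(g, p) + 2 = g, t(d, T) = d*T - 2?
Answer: 16/6273 ≈ 0.0025506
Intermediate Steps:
t(d, T) = -2 + T*d (t(d, T) = T*d - 2 = -2 + T*d)
Y(g, p) = -2 + g
V(m, Q) = (-2 + Q + m)² (V(m, Q) = (m + (-2 + Q))² = (-2 + Q + m)²)
f(w, v) = -3 + (2 + (-1 + w)² - v²)/v (f(w, v) = -3 + ((-2 + w + 1)² - (-2 + v*v))/v = -3 + ((-1 + w)² - (-2 + v²))/v = -3 + ((-1 + w)² + (2 - v²))/v = -3 + (2 + (-1 + w)² - v²)/v)
S = 1/697 ≈ 0.0014347
S*f(7, -9) = (-3 - 1*(-9) + 2/(-9) + (-1 + 7)²/(-9))/697 = (-3 + 9 + 2*(-⅑) - ⅑*6²)/697 = (-3 + 9 - 2/9 - ⅑*36)/697 = (-3 + 9 - 2/9 - 4)/697 = (1/697)*(16/9) = 16/6273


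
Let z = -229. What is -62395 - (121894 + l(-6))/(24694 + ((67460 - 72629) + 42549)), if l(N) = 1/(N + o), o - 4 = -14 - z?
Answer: -824997803413/13221762 ≈ -62397.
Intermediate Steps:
o = 219 (o = 4 + (-14 - 1*(-229)) = 4 + (-14 + 229) = 4 + 215 = 219)
l(N) = 1/(219 + N) (l(N) = 1/(N + 219) = 1/(219 + N))
-62395 - (121894 + l(-6))/(24694 + ((67460 - 72629) + 42549)) = -62395 - (121894 + 1/(219 - 6))/(24694 + ((67460 - 72629) + 42549)) = -62395 - (121894 + 1/213)/(24694 + (-5169 + 42549)) = -62395 - (121894 + 1/213)/(24694 + 37380) = -62395 - 25963423/(213*62074) = -62395 - 1*25963423/13221762 = -62395 - 25963423/13221762 = -824997803413/13221762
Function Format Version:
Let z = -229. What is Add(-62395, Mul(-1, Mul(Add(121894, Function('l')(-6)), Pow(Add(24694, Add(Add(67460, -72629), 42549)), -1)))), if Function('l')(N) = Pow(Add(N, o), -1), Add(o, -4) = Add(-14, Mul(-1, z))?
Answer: Rational(-824997803413, 13221762) ≈ -62397.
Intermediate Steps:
o = 219 (o = Add(4, Add(-14, Mul(-1, -229))) = Add(4, Add(-14, 229)) = Add(4, 215) = 219)
Function('l')(N) = Pow(Add(219, N), -1) (Function('l')(N) = Pow(Add(N, 219), -1) = Pow(Add(219, N), -1))
Add(-62395, Mul(-1, Mul(Add(121894, Function('l')(-6)), Pow(Add(24694, Add(Add(67460, -72629), 42549)), -1)))) = Add(-62395, Mul(-1, Mul(Add(121894, Pow(Add(219, -6), -1)), Pow(Add(24694, Add(Add(67460, -72629), 42549)), -1)))) = Add(-62395, Mul(-1, Mul(Add(121894, Pow(213, -1)), Pow(Add(24694, Add(-5169, 42549)), -1)))) = Add(-62395, Mul(-1, Mul(Add(121894, Rational(1, 213)), Pow(Add(24694, 37380), -1)))) = Add(-62395, Mul(-1, Mul(Rational(25963423, 213), Pow(62074, -1)))) = Add(-62395, Mul(-1, Mul(Rational(25963423, 213), Rational(1, 62074)))) = Add(-62395, Mul(-1, Rational(25963423, 13221762))) = Add(-62395, Rational(-25963423, 13221762)) = Rational(-824997803413, 13221762)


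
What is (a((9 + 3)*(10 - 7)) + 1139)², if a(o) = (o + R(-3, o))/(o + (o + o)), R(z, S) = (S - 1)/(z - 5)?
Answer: 968942953801/746496 ≈ 1.2980e+6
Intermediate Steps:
R(z, S) = (-1 + S)/(-5 + z)
a(o) = (⅛ + 7*o/8)/(3*o) (a(o) = (o + (-1 + o)/(-5 - 3))/(o + (o + o)) = (o + (-1 + o)/(-8))/(o + 2*o) = (o - (-1 + o)/8)/((3*o)) = (o + (⅛ - o/8))*(1/(3*o)) = (⅛ + 7*o/8)*(1/(3*o)) = (⅛ + 7*o/8)/(3*o))
(a((9 + 3)*(10 - 7)) + 1139)² = ((1 + 7*((9 + 3)*(10 - 7)))/(24*(((9 + 3)*(10 - 7)))) + 1139)² = ((1 + 7*(12*3))/(24*((12*3))) + 1139)² = ((1/24)*(1 + 7*36)/36 + 1139)² = ((1/24)*(1/36)*(1 + 252) + 1139)² = ((1/24)*(1/36)*253 + 1139)² = (253/864 + 1139)² = (984349/864)² = 968942953801/746496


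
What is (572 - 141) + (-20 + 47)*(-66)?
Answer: -1351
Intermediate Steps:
(572 - 141) + (-20 + 47)*(-66) = 431 + 27*(-66) = 431 - 1782 = -1351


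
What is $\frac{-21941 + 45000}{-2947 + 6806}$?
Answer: $\frac{23059}{3859} \approx 5.9754$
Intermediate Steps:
$\frac{-21941 + 45000}{-2947 + 6806} = \frac{23059}{3859}$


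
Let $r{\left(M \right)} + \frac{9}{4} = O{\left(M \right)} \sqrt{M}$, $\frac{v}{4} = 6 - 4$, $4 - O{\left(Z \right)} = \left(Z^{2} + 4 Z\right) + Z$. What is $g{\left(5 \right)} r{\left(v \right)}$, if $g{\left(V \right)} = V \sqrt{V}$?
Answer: $- 1000 \sqrt{10} - \frac{45 \sqrt{5}}{4} \approx -3187.4$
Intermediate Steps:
$O{\left(Z \right)} = 4 - Z^{2} - 5 Z$ ($O{\left(Z \right)} = 4 - \left(\left(Z^{2} + 4 Z\right) + Z\right) = 4 - \left(Z^{2} + 5 Z\right) = 4 - Z^{2} - 5 Z$)
$g{\left(V \right)} = V^{\frac{3}{2}}$
$v = 8$ ($v = 4 \left(6 - 4\right) = 4 \cdot 2 = 8$)
$r{\left(M \right)} = - \frac{9}{4} + \sqrt{M} \left(4 - M^{2} - 5 M\right)$ ($r{\left(M \right)} = - \frac{9}{4} + \left(4 - M^{2} - 5 M\right) \sqrt{M} = - \frac{9}{4} + \sqrt{M} \left(4 - M^{2} - 5 M\right)$)
$g{\left(5 \right)} r{\left(v \right)} = 5^{\frac{3}{2}} \left(- \frac{9}{4} + \sqrt{8} \left(4 - 8^{2} - 40\right)\right) = 5 \sqrt{5} \left(- \frac{9}{4} + 2 \sqrt{2} \left(4 - 64 - 40\right)\right) = 5 \sqrt{5} \left(- \frac{9}{4} + 2 \sqrt{2} \left(-100\right)\right) = 5 \sqrt{5} \left(- \frac{9}{4} - 200 \sqrt{2}\right)$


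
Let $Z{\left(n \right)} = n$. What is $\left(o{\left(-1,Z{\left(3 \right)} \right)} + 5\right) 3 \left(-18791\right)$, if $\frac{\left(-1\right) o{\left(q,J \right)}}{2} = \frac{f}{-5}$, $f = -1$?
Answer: $- \frac{1296579}{5} \approx -2.5932 \cdot 10^{5}$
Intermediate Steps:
$o{\left(q,J \right)} = - \frac{2}{5}$ ($o{\left(q,J \right)} = - 2 \left(- \frac{1}{-5}\right) = - 2 \left(\left(-1\right) \left(- \frac{1}{5}\right)\right) = \left(-2\right) \frac{1}{5} = - \frac{2}{5}$)
$\left(o{\left(-1,Z{\left(3 \right)} \right)} + 5\right) 3 \left(-18791\right) = \left(- \frac{2}{5} + 5\right) 3 \left(-18791\right) = \frac{23}{5} \cdot 3 \left(-18791\right) = \frac{69}{5} \left(-18791\right) = - \frac{1296579}{5}$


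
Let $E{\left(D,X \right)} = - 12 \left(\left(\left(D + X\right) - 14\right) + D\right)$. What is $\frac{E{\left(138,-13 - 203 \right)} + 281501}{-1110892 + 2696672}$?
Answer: $\frac{280949}{1585780} \approx 0.17717$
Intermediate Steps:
$E{\left(D,X \right)} = 168 - 24 D - 12 X$ ($E{\left(D,X \right)} = - 12 \left(\left(-14 + D + X\right) + D\right) = - 12 \left(-14 + X + 2 D\right) = 168 - 24 D - 12 X$)
$\frac{E{\left(138,-13 - 203 \right)} + 281501}{-1110892 + 2696672} = \frac{\left(168 - 3312 - 12 \left(-13 - 203\right)\right) + 281501}{-1110892 + 2696672} = \frac{\left(168 - 3312 - -2592\right) + 281501}{1585780} = \left(\left(168 - 3312 + 2592\right) + 281501\right) \frac{1}{1585780} = \left(-552 + 281501\right) \frac{1}{1585780} = 280949 \cdot \frac{1}{1585780} = \frac{280949}{1585780}$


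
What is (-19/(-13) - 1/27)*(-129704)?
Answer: -64852000/351 ≈ -1.8476e+5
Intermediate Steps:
(-19/(-13) - 1/27)*(-129704) = (-19*(-1/13) - 1*1/27)*(-129704) = (19/13 - 1/27)*(-129704) = (500/351)*(-129704) = -64852000/351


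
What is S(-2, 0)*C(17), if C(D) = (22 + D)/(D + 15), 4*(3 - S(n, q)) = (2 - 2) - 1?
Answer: 507/128 ≈ 3.9609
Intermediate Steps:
S(n, q) = 13/4 (S(n, q) = 3 - ((2 - 2) - 1)/4 = 3 - (0 - 1)/4 = 3 - 1/4*(-1) = 3 + 1/4 = 13/4)
C(D) = (22 + D)/(15 + D)
S(-2, 0)*C(17) = 13*((22 + 17)/(15 + 17))/4 = 13*(39/32)/4 = 13*((1/32)*39)/4 = (13/4)*(39/32) = 507/128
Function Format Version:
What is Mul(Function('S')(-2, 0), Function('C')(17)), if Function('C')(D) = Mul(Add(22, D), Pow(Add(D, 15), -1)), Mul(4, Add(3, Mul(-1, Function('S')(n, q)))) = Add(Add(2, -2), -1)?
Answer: Rational(507, 128) ≈ 3.9609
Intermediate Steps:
Function('S')(n, q) = Rational(13, 4) (Function('S')(n, q) = Add(3, Mul(Rational(-1, 4), Add(Add(2, -2), -1))) = Add(3, Mul(Rational(-1, 4), Add(0, -1))) = Add(3, Mul(Rational(-1, 4), -1)) = Add(3, Rational(1, 4)) = Rational(13, 4))
Function('C')(D) = Mul(Pow(Add(15, D), -1), Add(22, D)) (Function('C')(D) = Mul(Add(22, D), Pow(Add(15, D), -1)) = Mul(Pow(Add(15, D), -1), Add(22, D)))
Mul(Function('S')(-2, 0), Function('C')(17)) = Mul(Rational(13, 4), Mul(Pow(Add(15, 17), -1), Add(22, 17))) = Mul(Rational(13, 4), Mul(Pow(32, -1), 39)) = Mul(Rational(13, 4), Mul(Rational(1, 32), 39)) = Mul(Rational(13, 4), Rational(39, 32)) = Rational(507, 128)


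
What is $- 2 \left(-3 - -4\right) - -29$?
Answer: $27$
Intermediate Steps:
$- 2 \left(-3 - -4\right) - -29 = - 2 \left(-3 + 4\right) + 29 = \left(-2\right) 1 + 29 = -2 + 29 = 27$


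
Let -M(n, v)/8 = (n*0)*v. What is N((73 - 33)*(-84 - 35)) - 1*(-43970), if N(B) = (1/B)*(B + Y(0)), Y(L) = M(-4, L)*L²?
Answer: 43971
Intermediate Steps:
M(n, v) = 0 (M(n, v) = -8*n*0*v = -0*v = -8*0 = 0)
Y(L) = 0 (Y(L) = 0*L² = 0)
N(B) = 1 (N(B) = (1/B)*(B + 0) = B/B = 1)
N((73 - 33)*(-84 - 35)) - 1*(-43970) = 1 - 1*(-43970) = 1 + 43970 = 43971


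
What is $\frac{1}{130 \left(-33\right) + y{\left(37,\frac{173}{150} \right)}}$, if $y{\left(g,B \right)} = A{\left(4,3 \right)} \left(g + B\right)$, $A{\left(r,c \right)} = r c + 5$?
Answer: $- \frac{150}{546209} \approx -0.00027462$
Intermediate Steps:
$A{\left(r,c \right)} = 5 + c r$ ($A{\left(r,c \right)} = c r + 5 = 5 + c r$)
$y{\left(g,B \right)} = 17 B + 17 g$ ($y{\left(g,B \right)} = \left(5 + 3 \cdot 4\right) \left(g + B\right) = \left(5 + 12\right) \left(B + g\right) = 17 \left(B + g\right) = 17 B + 17 g$)
$\frac{1}{130 \left(-33\right) + y{\left(37,\frac{173}{150} \right)}} = \frac{1}{130 \left(-33\right) + \left(17 \cdot \frac{173}{150} + 17 \cdot 37\right)} = \frac{1}{-4290 + \left(17 \cdot 173 \cdot \frac{1}{150} + 629\right)} = \frac{1}{-4290 + \left(17 \cdot \frac{173}{150} + 629\right)} = \frac{1}{-4290 + \left(\frac{2941}{150} + 629\right)} = \frac{1}{-4290 + \frac{97291}{150}} = \frac{1}{- \frac{546209}{150}} = - \frac{150}{546209}$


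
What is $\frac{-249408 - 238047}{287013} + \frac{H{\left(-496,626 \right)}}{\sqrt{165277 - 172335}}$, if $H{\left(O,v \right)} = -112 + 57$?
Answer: $- \frac{162485}{95671} + \frac{55 i \sqrt{7058}}{7058} \approx -1.6984 + 0.65467 i$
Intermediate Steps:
$H{\left(O,v \right)} = -55$
$\frac{-249408 - 238047}{287013} + \frac{H{\left(-496,626 \right)}}{\sqrt{165277 - 172335}} = \frac{-249408 - 238047}{287013} - \frac{55}{\sqrt{165277 - 172335}} = \left(-249408 - 238047\right) \frac{1}{287013} - \frac{55}{\sqrt{-7058}} = \left(-487455\right) \frac{1}{287013} - \frac{55}{i \sqrt{7058}} = - \frac{162485}{95671} - 55 \left(- \frac{i \sqrt{7058}}{7058}\right) = - \frac{162485}{95671} + \frac{55 i \sqrt{7058}}{7058}$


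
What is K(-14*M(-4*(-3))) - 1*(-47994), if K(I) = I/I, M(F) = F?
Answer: 47995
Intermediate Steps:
K(I) = 1
K(-14*M(-4*(-3))) - 1*(-47994) = 1 - 1*(-47994) = 1 + 47994 = 47995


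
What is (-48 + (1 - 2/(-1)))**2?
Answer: 2025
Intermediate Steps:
(-48 + (1 - 2/(-1)))**2 = (-48 + (1 - 1*(-2)))**2 = (-48 + (1 + 2))**2 = (-48 + 3)**2 = (-45)**2 = 2025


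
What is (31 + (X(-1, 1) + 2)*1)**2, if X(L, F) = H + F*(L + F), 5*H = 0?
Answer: 1089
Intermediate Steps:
H = 0 (H = (1/5)*0 = 0)
X(L, F) = F*(F + L) (X(L, F) = 0 + F*(L + F) = 0 + F*(F + L) = F*(F + L))
(31 + (X(-1, 1) + 2)*1)**2 = (31 + (1*(1 - 1) + 2)*1)**2 = (31 + (1*0 + 2)*1)**2 = (31 + (0 + 2)*1)**2 = (31 + 2*1)**2 = (31 + 2)**2 = 33**2 = 1089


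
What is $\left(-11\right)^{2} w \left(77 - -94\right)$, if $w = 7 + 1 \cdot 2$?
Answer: $186219$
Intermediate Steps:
$w = 9$ ($w = 7 + 2 = 9$)
$\left(-11\right)^{2} w \left(77 - -94\right) = \left(-11\right)^{2} \cdot 9 \left(77 - -94\right) = 121 \cdot 9 \left(77 + 94\right) = 1089 \cdot 171 = 186219$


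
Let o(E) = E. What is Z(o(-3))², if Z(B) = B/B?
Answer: 1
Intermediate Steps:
Z(B) = 1
Z(o(-3))² = 1² = 1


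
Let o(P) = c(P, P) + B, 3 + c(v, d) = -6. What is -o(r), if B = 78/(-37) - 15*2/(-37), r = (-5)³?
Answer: 381/37 ≈ 10.297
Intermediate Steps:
c(v, d) = -9 (c(v, d) = -3 - 6 = -9)
r = -125
B = -48/37 (B = 78*(-1/37) - 30*(-1/37) = -78/37 + 30/37 = -48/37 ≈ -1.2973)
o(P) = -381/37 (o(P) = -9 - 48/37 = -381/37)
-o(r) = -1*(-381/37) = 381/37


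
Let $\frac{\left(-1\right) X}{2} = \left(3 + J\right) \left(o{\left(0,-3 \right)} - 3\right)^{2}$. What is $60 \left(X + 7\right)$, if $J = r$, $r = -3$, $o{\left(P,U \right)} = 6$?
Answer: $420$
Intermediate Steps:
$J = -3$
$X = 0$ ($X = - 2 \left(3 - 3\right) \left(6 - 3\right)^{2} = - 2 \cdot 0 \cdot 3^{2} = - 2 \cdot 0 \cdot 9 = \left(-2\right) 0 = 0$)
$60 \left(X + 7\right) = 60 \left(0 + 7\right) = 60 \cdot 7 = 420$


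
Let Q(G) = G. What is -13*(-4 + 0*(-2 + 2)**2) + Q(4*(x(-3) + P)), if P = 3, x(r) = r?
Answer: 52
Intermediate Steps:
-13*(-4 + 0*(-2 + 2)**2) + Q(4*(x(-3) + P)) = -13*(-4 + 0*(-2 + 2)**2) + 4*(-3 + 3) = -13*(-4 + 0*0**2) + 4*0 = -13*(-4 + 0*0) + 0 = -13*(-4 + 0) + 0 = -13*(-4) + 0 = 52 + 0 = 52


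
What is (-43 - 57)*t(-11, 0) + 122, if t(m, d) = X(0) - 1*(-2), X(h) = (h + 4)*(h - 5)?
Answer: 1922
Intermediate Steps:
X(h) = (-5 + h)*(4 + h) (X(h) = (4 + h)*(-5 + h) = (-5 + h)*(4 + h))
t(m, d) = -18 (t(m, d) = (-20 + 0² - 1*0) - 1*(-2) = (-20 + 0 + 0) + 2 = -20 + 2 = -18)
(-43 - 57)*t(-11, 0) + 122 = (-43 - 57)*(-18) + 122 = -100*(-18) + 122 = 1800 + 122 = 1922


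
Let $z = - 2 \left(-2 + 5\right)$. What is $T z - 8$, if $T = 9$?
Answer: $-62$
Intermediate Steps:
$z = -6$ ($z = \left(-2\right) 3 = -6$)
$T z - 8 = 9 \left(-6\right) - 8 = -54 - 8 = -62$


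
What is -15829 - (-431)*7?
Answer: -12812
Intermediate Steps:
-15829 - (-431)*7 = -15829 - 1*(-3017) = -15829 + 3017 = -12812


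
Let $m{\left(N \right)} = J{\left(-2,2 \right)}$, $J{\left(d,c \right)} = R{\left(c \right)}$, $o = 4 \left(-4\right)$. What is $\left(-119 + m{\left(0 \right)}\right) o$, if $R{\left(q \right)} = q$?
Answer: $1872$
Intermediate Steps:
$o = -16$
$J{\left(d,c \right)} = c$
$m{\left(N \right)} = 2$
$\left(-119 + m{\left(0 \right)}\right) o = \left(-119 + 2\right) \left(-16\right) = \left(-117\right) \left(-16\right) = 1872$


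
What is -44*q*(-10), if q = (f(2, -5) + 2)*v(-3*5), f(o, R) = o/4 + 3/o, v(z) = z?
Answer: -26400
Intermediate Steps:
f(o, R) = 3/o + o/4 (f(o, R) = o*(1/4) + 3/o = o/4 + 3/o = 3/o + o/4)
q = -60 (q = ((3/2 + (1/4)*2) + 2)*(-3*5) = ((3*(1/2) + 1/2) + 2)*(-15) = ((3/2 + 1/2) + 2)*(-15) = (2 + 2)*(-15) = 4*(-15) = -60)
-44*q*(-10) = -44*(-60)*(-10) = 2640*(-10) = -26400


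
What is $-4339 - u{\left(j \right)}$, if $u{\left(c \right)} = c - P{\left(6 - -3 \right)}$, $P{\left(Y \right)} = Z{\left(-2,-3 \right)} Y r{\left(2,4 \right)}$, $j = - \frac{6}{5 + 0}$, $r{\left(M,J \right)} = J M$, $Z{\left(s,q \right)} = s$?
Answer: $- \frac{22409}{5} \approx -4481.8$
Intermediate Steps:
$j = - \frac{6}{5} \approx -1.2$
$P{\left(Y \right)} = - 16 Y$ ($P{\left(Y \right)} = - 2 Y 4 \cdot 2 = - 2 Y 8 = - 16 Y$)
$u{\left(c \right)} = 144 + c$ ($u{\left(c \right)} = c - - 16 \left(6 - -3\right) = c - - 16 \left(6 + 3\right) = c - \left(-16\right) 9 = c - -144 = c + 144 = 144 + c$)
$-4339 - u{\left(j \right)} = -4339 - \left(144 - \frac{6}{5}\right) = -4339 - \frac{714}{5} = - \frac{22409}{5}$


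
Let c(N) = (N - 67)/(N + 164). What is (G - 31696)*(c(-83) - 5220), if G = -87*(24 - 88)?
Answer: 3683786720/27 ≈ 1.3644e+8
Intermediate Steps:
c(N) = (-67 + N)/(164 + N)
G = 5568 (G = -87*(-64) = 5568)
(G - 31696)*(c(-83) - 5220) = (5568 - 31696)*((-67 - 83)/(164 - 83) - 5220) = -26128*(-150/81 - 5220) = -26128*((1/81)*(-150) - 5220) = -26128*(-50/27 - 5220) = -26128*(-140990/27) = 3683786720/27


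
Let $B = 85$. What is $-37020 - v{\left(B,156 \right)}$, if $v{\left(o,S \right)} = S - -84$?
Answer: $-37260$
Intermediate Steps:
$v{\left(o,S \right)} = 84 + S$ ($v{\left(o,S \right)} = S + 84 = 84 + S$)
$-37020 - v{\left(B,156 \right)} = -37020 - \left(84 + 156\right) = -37020 - 240 = -37260$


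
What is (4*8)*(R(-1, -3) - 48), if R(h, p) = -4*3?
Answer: -1920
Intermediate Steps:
R(h, p) = -12
(4*8)*(R(-1, -3) - 48) = (4*8)*(-12 - 48) = 32*(-60) = -1920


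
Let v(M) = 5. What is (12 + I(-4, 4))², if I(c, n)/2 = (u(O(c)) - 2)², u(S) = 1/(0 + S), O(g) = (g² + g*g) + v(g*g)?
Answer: 733651396/1874161 ≈ 391.46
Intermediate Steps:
O(g) = 5 + 2*g² (O(g) = (g² + g*g) + 5 = (g² + g²) + 5 = 2*g² + 5 = 5 + 2*g²)
u(S) = 1/S
I(c, n) = 2*(-2 + 1/(5 + 2*c²))² (I(c, n) = 2*(1/(5 + 2*c²) - 2)² = 2*(-2 + 1/(5 + 2*c²))²)
(12 + I(-4, 4))² = (12 + 2*(9 + 4*(-4)²)²/(5 + 2*(-4)²)²)² = (12 + 2*(9 + 4*16)²/(5 + 2*16)²)² = (12 + 2*(9 + 64)²/(5 + 32)²)² = (12 + 2*73²/37²)² = (12 + 2*(1/1369)*5329)² = (12 + 10658/1369)² = (27086/1369)² = 733651396/1874161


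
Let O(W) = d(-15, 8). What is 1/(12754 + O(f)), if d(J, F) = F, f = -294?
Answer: 1/12762 ≈ 7.8358e-5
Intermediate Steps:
O(W) = 8
1/(12754 + O(f)) = 1/(12754 + 8) = 1/12762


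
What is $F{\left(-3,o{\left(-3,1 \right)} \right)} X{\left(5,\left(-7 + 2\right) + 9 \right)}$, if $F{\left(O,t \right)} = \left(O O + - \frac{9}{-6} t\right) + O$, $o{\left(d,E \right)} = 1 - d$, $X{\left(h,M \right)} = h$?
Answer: $60$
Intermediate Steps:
$F{\left(O,t \right)} = O + O^{2} + \frac{3 t}{2}$ ($F{\left(O,t \right)} = \left(O^{2} + \left(-9\right) \left(- \frac{1}{6}\right) t\right) + O = \left(O^{2} + \frac{3 t}{2}\right) + O = O + O^{2} + \frac{3 t}{2}$)
$F{\left(-3,o{\left(-3,1 \right)} \right)} X{\left(5,\left(-7 + 2\right) + 9 \right)} = \left(-3 + \left(-3\right)^{2} + \frac{3 \left(1 - -3\right)}{2}\right) 5 = \left(-3 + 9 + \frac{3 \left(1 + 3\right)}{2}\right) 5 = \left(-3 + 9 + \frac{3}{2} \cdot 4\right) 5 = \left(-3 + 9 + 6\right) 5 = 12 \cdot 5 = 60$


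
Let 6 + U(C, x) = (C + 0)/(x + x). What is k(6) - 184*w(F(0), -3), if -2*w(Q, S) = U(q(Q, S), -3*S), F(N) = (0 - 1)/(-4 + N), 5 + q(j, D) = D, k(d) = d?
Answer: -5282/9 ≈ -586.89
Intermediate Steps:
q(j, D) = -5 + D
U(C, x) = -6 + C/(2*x) (U(C, x) = -6 + (C + 0)/(x + x) = -6 + C/((2*x)) = -6 + C*(1/(2*x)) = -6 + C/(2*x))
F(N) = -1/(-4 + N)
w(Q, S) = 3 + (-5 + S)/(12*S) (w(Q, S) = -(-6 + (-5 + S)/(2*((-3*S))))/2 = -(-6 + (-5 + S)*(-1/(3*S))/2)/2 = -(-6 - (-5 + S)/(6*S))/2 = 3 + (-5 + S)/(12*S))
k(6) - 184*w(F(0), -3) = 6 - 46*(-5 + 37*(-3))/(3*(-3)) = 6 - 46*(-1)*(-5 - 111)/(3*3) = 6 - 46*(-1)*(-116)/(3*3) = 6 - 184*29/9 = 6 - 5336/9 = -5282/9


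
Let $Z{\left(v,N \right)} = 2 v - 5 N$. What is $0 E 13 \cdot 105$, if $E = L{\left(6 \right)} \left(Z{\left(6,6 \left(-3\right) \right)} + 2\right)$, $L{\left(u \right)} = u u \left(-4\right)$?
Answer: $0$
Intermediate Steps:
$L{\left(u \right)} = - 4 u^{2}$ ($L{\left(u \right)} = u^{2} \left(-4\right) = - 4 u^{2}$)
$Z{\left(v,N \right)} = - 5 N + 2 v$
$E = -14976$ ($E = - 4 \cdot 6^{2} \left(\left(- 5 \cdot 6 \left(-3\right) + 2 \cdot 6\right) + 2\right) = \left(-4\right) 36 \left(\left(\left(-5\right) \left(-18\right) + 12\right) + 2\right) = - 144 \left(\left(90 + 12\right) + 2\right) = - 144 \left(102 + 2\right) = \left(-144\right) 104 = -14976$)
$0 E 13 \cdot 105 = 0 \left(-14976\right) 13 \cdot 105 = 0 \cdot 13 \cdot 105 = 0 \cdot 105 = 0$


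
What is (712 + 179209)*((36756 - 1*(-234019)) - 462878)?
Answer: -34563363863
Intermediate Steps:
(712 + 179209)*((36756 - 1*(-234019)) - 462878) = 179921*((36756 + 234019) - 462878) = 179921*(270775 - 462878) = 179921*(-192103) = -34563363863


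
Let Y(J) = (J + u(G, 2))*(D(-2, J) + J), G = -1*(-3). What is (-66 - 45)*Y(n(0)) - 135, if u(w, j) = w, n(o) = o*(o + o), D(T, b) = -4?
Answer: 1197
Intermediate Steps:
G = 3
n(o) = 2*o**2 (n(o) = o*(2*o) = 2*o**2)
Y(J) = (-4 + J)*(3 + J) (Y(J) = (J + 3)*(-4 + J) = (3 + J)*(-4 + J) = (-4 + J)*(3 + J))
(-66 - 45)*Y(n(0)) - 135 = (-66 - 45)*(-12 + (2*0**2)**2 - 2*0**2) - 135 = -111*(-12 + (2*0)**2 - 2*0) - 135 = -111*(-12 + 0**2 - 1*0) - 135 = -111*(-12 + 0 + 0) - 135 = -111*(-12) - 135 = 1332 - 135 = 1197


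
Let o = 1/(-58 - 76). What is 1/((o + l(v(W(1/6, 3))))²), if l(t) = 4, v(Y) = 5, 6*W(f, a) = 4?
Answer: 17956/286225 ≈ 0.062734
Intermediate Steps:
W(f, a) = ⅔ (W(f, a) = (⅙)*4 = ⅔)
o = -1/134 (o = 1/(-134) = -1/134 ≈ -0.0074627)
1/((o + l(v(W(1/6, 3))))²) = 1/((-1/134 + 4)²) = 1/((535/134)²) = 1/(286225/17956) = 17956/286225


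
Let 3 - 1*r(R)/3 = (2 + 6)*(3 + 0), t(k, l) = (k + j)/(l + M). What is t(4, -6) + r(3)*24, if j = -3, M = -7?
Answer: -19657/13 ≈ -1512.1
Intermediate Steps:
t(k, l) = (-3 + k)/(-7 + l) (t(k, l) = (k - 3)/(l - 7) = (-3 + k)/(-7 + l))
r(R) = -63 (r(R) = 9 - 3*(2 + 6)*(3 + 0) = 9 - 24*3 = 9 - 3*24 = 9 - 72 = -63)
t(4, -6) + r(3)*24 = (-3 + 4)/(-7 - 6) - 63*24 = 1/(-13) - 1512 = -1/13*1 - 1512 = -1/13 - 1512 = -19657/13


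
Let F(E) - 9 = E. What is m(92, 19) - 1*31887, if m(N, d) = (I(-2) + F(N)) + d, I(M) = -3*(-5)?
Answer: -31752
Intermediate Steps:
I(M) = 15
F(E) = 9 + E
m(N, d) = 24 + N + d (m(N, d) = (15 + (9 + N)) + d = (24 + N) + d = 24 + N + d)
m(92, 19) - 1*31887 = (24 + 92 + 19) - 1*31887 = 135 - 31887 = -31752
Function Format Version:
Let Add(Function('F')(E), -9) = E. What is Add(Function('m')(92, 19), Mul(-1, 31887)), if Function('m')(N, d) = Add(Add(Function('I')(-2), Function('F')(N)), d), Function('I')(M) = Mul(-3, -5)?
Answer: -31752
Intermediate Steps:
Function('I')(M) = 15
Function('F')(E) = Add(9, E)
Function('m')(N, d) = Add(24, N, d) (Function('m')(N, d) = Add(Add(15, Add(9, N)), d) = Add(Add(24, N), d) = Add(24, N, d))
Add(Function('m')(92, 19), Mul(-1, 31887)) = Add(Add(24, 92, 19), Mul(-1, 31887)) = Add(135, -31887) = -31752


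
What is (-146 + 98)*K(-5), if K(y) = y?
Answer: 240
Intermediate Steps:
(-146 + 98)*K(-5) = (-146 + 98)*(-5) = -48*(-5) = 240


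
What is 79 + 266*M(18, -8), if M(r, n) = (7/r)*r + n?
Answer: -187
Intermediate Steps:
M(r, n) = 7 + n
79 + 266*M(18, -8) = 79 + 266*(7 - 8) = 79 + 266*(-1) = 79 - 266 = -187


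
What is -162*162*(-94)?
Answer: 2466936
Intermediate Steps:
-162*162*(-94) = -26244*(-94) = 2466936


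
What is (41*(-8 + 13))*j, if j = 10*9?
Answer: 18450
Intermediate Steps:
j = 90
(41*(-8 + 13))*j = (41*(-8 + 13))*90 = (41*5)*90 = 205*90 = 18450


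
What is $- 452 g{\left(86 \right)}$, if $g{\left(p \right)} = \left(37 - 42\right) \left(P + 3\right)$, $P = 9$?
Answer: $27120$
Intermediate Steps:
$g{\left(p \right)} = -60$ ($g{\left(p \right)} = \left(37 - 42\right) \left(9 + 3\right) = \left(-5\right) 12 = -60$)
$- 452 g{\left(86 \right)} = \left(-452\right) \left(-60\right) = 27120$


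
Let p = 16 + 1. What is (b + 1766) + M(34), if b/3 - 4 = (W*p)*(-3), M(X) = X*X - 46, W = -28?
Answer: 7172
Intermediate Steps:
M(X) = -46 + X² (M(X) = X² - 46 = -46 + X²)
p = 17
b = 4296 (b = 12 + 3*(-28*17*(-3)) = 12 + 3*(-476*(-3)) = 12 + 3*1428 = 12 + 4284 = 4296)
(b + 1766) + M(34) = (4296 + 1766) + (-46 + 34²) = 6062 + (-46 + 1156) = 6062 + 1110 = 7172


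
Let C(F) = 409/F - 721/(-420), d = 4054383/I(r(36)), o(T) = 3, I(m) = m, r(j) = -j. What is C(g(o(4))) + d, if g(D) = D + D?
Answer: -1688278/15 ≈ -1.1255e+5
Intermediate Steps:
g(D) = 2*D
d = -450487/4 (d = 4054383/((-1*36)) = 4054383/(-36) = 4054383*(-1/36) = -450487/4 ≈ -1.1262e+5)
C(F) = 103/60 + 409/F (C(F) = 409/F - 721*(-1/420) = 409/F + 103/60 = 103/60 + 409/F)
C(g(o(4))) + d = (103/60 + 409/((2*3))) - 450487/4 = (103/60 + 409/6) - 450487/4 = 4193/60 - 450487/4 = -1688278/15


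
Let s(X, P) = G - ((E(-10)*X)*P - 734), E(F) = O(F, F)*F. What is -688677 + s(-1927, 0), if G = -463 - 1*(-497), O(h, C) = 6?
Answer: -687909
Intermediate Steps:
G = 34 (G = -463 + 497 = 34)
E(F) = 6*F
s(X, P) = 768 + 60*P*X (s(X, P) = 34 - (((6*(-10))*X)*P - 734) = 34 - ((-60*X)*P - 734) = 34 - (-60*P*X - 734) = 34 - (-734 - 60*P*X) = 34 + (734 + 60*P*X) = 768 + 60*P*X)
-688677 + s(-1927, 0) = -688677 + (768 + 60*0*(-1927)) = -688677 + (768 + 0) = -688677 + 768 = -687909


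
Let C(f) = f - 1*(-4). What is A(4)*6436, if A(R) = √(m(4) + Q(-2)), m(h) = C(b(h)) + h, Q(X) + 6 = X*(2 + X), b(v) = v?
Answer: 6436*√6 ≈ 15765.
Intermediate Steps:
C(f) = 4 + f (C(f) = f + 4 = 4 + f)
Q(X) = -6 + X*(2 + X)
m(h) = 4 + 2*h (m(h) = (4 + h) + h = 4 + 2*h)
A(R) = √6 (A(R) = √((4 + 2*4) + (-6 + (-2)² + 2*(-2))) = √((4 + 8) + (-6 + 4 - 4)) = √(12 - 6) = √6)
A(4)*6436 = √6*6436 = 6436*√6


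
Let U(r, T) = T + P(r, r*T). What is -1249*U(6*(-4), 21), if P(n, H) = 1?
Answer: -27478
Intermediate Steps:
U(r, T) = 1 + T (U(r, T) = T + 1 = 1 + T)
-1249*U(6*(-4), 21) = -1249*(1 + 21) = -1249*22 = -27478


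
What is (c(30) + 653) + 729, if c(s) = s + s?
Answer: 1442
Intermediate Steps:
c(s) = 2*s
(c(30) + 653) + 729 = (2*30 + 653) + 729 = (60 + 653) + 729 = 713 + 729 = 1442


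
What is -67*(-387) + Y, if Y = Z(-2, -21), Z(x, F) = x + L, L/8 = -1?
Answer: 25919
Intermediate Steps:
L = -8 (L = 8*(-1) = -8)
Z(x, F) = -8 + x (Z(x, F) = x - 8 = -8 + x)
Y = -10 (Y = -8 - 2 = -10)
-67*(-387) + Y = -67*(-387) - 10 = 25929 - 10 = 25919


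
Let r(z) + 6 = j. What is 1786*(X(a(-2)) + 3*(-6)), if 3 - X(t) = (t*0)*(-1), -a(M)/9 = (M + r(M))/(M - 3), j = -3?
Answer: -26790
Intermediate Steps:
r(z) = -9 (r(z) = -6 - 3 = -9)
a(M) = -9*(-9 + M)/(-3 + M) (a(M) = -9*(M - 9)/(M - 3) = -9*(-9 + M)/(-3 + M))
X(t) = 3 (X(t) = 3 - t*0*(-1) = 3 - 0*(-1) = 3 - 1*0 = 3 + 0 = 3)
1786*(X(a(-2)) + 3*(-6)) = 1786*(3 + 3*(-6)) = 1786*(3 - 18) = 1786*(-15) = -26790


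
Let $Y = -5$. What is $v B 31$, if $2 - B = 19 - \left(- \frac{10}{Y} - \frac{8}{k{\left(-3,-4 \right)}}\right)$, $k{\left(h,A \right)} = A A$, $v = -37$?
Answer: $\frac{35557}{2} \approx 17779.0$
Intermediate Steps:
$k{\left(h,A \right)} = A^{2}$
$B = - \frac{31}{2}$ ($B = 2 - \left(19 - \left(- \frac{10}{-5} - \frac{8}{\left(-4\right)^{2}}\right)\right) = 2 - \left(19 - \left(\left(-10\right) \left(- \frac{1}{5}\right) - \frac{8}{16}\right)\right) = 2 - \left(19 - \left(2 - \frac{1}{2}\right)\right) = 2 - \left(19 - \frac{3}{2}\right) = 2 - \frac{35}{2} = - \frac{31}{2} \approx -15.5$)
$v B 31 = \left(-37\right) \left(- \frac{31}{2}\right) 31 = \frac{1147}{2} \cdot 31 = \frac{35557}{2}$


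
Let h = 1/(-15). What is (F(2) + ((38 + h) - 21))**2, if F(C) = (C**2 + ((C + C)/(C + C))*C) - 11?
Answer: 32041/225 ≈ 142.40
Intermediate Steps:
h = -1/15 ≈ -0.066667
F(C) = -11 + C + C**2 (F(C) = (C**2 + ((2*C)/((2*C)))*C) - 11 = (C**2 + ((2*C)*(1/(2*C)))*C) - 11 = (C**2 + 1*C) - 11 = (C**2 + C) - 11 = (C + C**2) - 11 = -11 + C + C**2)
(F(2) + ((38 + h) - 21))**2 = ((-11 + 2 + 2**2) + ((38 - 1/15) - 21))**2 = ((-11 + 2 + 4) + (569/15 - 21))**2 = (-5 + 254/15)**2 = (179/15)**2 = 32041/225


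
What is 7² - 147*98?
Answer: -14357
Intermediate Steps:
7² - 147*98 = 49 - 14406 = -14357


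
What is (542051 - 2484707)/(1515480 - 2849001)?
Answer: 647552/444507 ≈ 1.4568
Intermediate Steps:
(542051 - 2484707)/(1515480 - 2849001) = -1942656/(-1333521) = -1942656*(-1/1333521) = 647552/444507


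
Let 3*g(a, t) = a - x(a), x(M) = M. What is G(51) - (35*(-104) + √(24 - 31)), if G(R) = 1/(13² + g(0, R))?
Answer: 615161/169 - I*√7 ≈ 3640.0 - 2.6458*I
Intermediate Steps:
g(a, t) = 0 (g(a, t) = (a - a)/3 = (⅓)*0 = 0)
G(R) = 1/169 (G(R) = 1/(13² + 0) = 1/(169 + 0) = 1/169)
G(51) - (35*(-104) + √(24 - 31)) = 1/169 - (35*(-104) + √(24 - 31)) = 1/169 - (-3640 + √(-7)) = 1/169 - (-3640 + I*√7) = 1/169 + (3640 - I*√7) = 615161/169 - I*√7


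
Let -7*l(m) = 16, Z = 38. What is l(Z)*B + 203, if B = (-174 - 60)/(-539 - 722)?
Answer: 137549/679 ≈ 202.58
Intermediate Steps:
l(m) = -16/7 (l(m) = -1/7*16 = -16/7)
B = 18/97 (B = -234/(-1261) = -234*(-1/1261) = 18/97 ≈ 0.18557)
l(Z)*B + 203 = -16/7*18/97 + 203 = -288/679 + 203 = 137549/679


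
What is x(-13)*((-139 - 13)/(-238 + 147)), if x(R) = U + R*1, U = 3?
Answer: -1520/91 ≈ -16.703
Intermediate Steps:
x(R) = 3 + R (x(R) = 3 + R*1 = 3 + R)
x(-13)*((-139 - 13)/(-238 + 147)) = (3 - 13)*((-139 - 13)/(-238 + 147)) = -(-1520)/(-91) = -(-1520)*(-1)/91 = -10*152/91 = -1520/91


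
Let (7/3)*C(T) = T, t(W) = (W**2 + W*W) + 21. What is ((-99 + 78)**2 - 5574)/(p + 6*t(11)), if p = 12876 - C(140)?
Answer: -1711/4798 ≈ -0.35661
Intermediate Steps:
t(W) = 21 + 2*W**2 (t(W) = (W**2 + W**2) + 21 = 2*W**2 + 21 = 21 + 2*W**2)
C(T) = 3*T/7
p = 12816 (p = 12876 - 3*140/7 = 12876 - 1*60 = 12876 - 60 = 12816)
((-99 + 78)**2 - 5574)/(p + 6*t(11)) = ((-99 + 78)**2 - 5574)/(12816 + 6*(21 + 2*11**2)) = ((-21)**2 - 5574)/(12816 + 6*(21 + 2*121)) = (441 - 5574)/(12816 + 6*(21 + 242)) = -5133/(12816 + 6*263) = -5133/(12816 + 1578) = -5133/14394 = -5133*1/14394 = -1711/4798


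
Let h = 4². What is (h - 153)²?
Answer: 18769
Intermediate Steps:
h = 16
(h - 153)² = (16 - 153)² = (-137)² = 18769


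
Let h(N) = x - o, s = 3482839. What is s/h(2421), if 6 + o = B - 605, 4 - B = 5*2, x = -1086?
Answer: -3482839/469 ≈ -7426.1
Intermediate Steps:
B = -6 (B = 4 - 5*2 = 4 - 1*10 = 4 - 10 = -6)
o = -617 (o = -6 + (-6 - 605) = -6 - 611 = -617)
h(N) = -469 (h(N) = -1086 - 1*(-617) = -1086 + 617 = -469)
s/h(2421) = 3482839/(-469) = 3482839*(-1/469) = -3482839/469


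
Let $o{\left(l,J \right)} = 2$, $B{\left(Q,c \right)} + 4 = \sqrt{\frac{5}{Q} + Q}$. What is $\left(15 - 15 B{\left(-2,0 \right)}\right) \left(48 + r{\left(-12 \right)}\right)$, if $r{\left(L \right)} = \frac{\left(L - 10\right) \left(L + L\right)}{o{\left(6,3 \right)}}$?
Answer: $23400 - 7020 i \sqrt{2} \approx 23400.0 - 9927.8 i$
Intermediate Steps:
$B{\left(Q,c \right)} = -4 + \sqrt{Q + \frac{5}{Q}}$ ($B{\left(Q,c \right)} = -4 + \sqrt{\frac{5}{Q} + Q} = -4 + \sqrt{Q + \frac{5}{Q}}$)
$r{\left(L \right)} = L \left(-10 + L\right)$ ($r{\left(L \right)} = \frac{\left(L - 10\right) \left(L + L\right)}{2} = \left(-10 + L\right) 2 L \frac{1}{2} = 2 L \left(-10 + L\right) \frac{1}{2} = L \left(-10 + L\right)$)
$\left(15 - 15 B{\left(-2,0 \right)}\right) \left(48 + r{\left(-12 \right)}\right) = \left(15 - 15 \left(-4 + \sqrt{-2 + \frac{5}{-2}}\right)\right) \left(48 - 12 \left(-10 - 12\right)\right) = \left(15 - 15 \left(-4 + \sqrt{-2 + 5 \left(- \frac{1}{2}\right)}\right)\right) \left(48 - -264\right) = \left(15 - 15 \left(-4 + \sqrt{-2 - \frac{5}{2}}\right)\right) \left(48 + 264\right) = \left(15 - 15 \left(-4 + \sqrt{- \frac{9}{2}}\right)\right) 312 = \left(15 - 15 \left(-4 + \frac{3 i \sqrt{2}}{2}\right)\right) 312 = \left(15 + \left(60 - \frac{45 i \sqrt{2}}{2}\right)\right) 312 = \left(75 - \frac{45 i \sqrt{2}}{2}\right) 312 = 23400 - 7020 i \sqrt{2}$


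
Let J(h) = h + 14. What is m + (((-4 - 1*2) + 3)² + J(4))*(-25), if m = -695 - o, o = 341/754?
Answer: -1033321/754 ≈ -1370.5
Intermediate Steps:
o = 341/754 (o = 341*(1/754) = 341/754 ≈ 0.45225)
J(h) = 14 + h
m = -524371/754 (m = -695 - 1*341/754 = -695 - 341/754 = -524371/754 ≈ -695.45)
m + (((-4 - 1*2) + 3)² + J(4))*(-25) = -524371/754 + (((-4 - 1*2) + 3)² + (14 + 4))*(-25) = -524371/754 + (((-4 - 2) + 3)² + 18)*(-25) = -524371/754 + ((-6 + 3)² + 18)*(-25) = -524371/754 + ((-3)² + 18)*(-25) = -524371/754 + (9 + 18)*(-25) = -524371/754 + 27*(-25) = -524371/754 - 675 = -1033321/754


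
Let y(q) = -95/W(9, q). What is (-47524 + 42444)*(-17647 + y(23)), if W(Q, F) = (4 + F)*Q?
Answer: 21784645280/243 ≈ 8.9649e+7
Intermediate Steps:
W(Q, F) = Q*(4 + F)
y(q) = -95/(36 + 9*q) (y(q) = -95*1/(9*(4 + q)) = -95/(36 + 9*q))
(-47524 + 42444)*(-17647 + y(23)) = (-47524 + 42444)*(-17647 - 95/(36 + 9*23)) = -5080*(-17647 - 95/(36 + 207)) = -5080*(-17647 - 95/243) = -5080*(-4288316/243) = 21784645280/243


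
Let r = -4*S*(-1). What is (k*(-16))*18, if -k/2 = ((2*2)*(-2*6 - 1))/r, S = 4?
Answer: -1872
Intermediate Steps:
r = 16 (r = -4*4*(-1) = -16*(-1) = 16)
k = 13/2 (k = -2*(2*2)*(-2*6 - 1)/16 = -2*4*(-12 - 1)/16 = -2*4*(-13)/16 = -(-104)/16 = -2*(-13/4) = 13/2 ≈ 6.5000)
(k*(-16))*18 = ((13/2)*(-16))*18 = -104*18 = -1872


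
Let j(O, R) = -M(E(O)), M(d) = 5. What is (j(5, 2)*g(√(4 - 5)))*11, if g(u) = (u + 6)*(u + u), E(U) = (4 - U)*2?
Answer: 110 - 660*I ≈ 110.0 - 660.0*I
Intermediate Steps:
E(U) = 8 - 2*U
j(O, R) = -5 (j(O, R) = -1*5 = -5)
g(u) = 2*u*(6 + u) (g(u) = (6 + u)*(2*u) = 2*u*(6 + u))
(j(5, 2)*g(√(4 - 5)))*11 = -10*√(4 - 5)*(6 + √(4 - 5))*11 = -10*√(-1)*(6 + √(-1))*11 = -10*I*(6 + I)*11 = -110*I*(6 + I)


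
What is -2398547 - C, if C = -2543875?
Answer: 145328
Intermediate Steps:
-2398547 - C = -2398547 - 1*(-2543875) = -2398547 + 2543875 = 145328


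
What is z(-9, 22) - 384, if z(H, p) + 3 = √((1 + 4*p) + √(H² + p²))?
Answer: -387 + √(89 + √565) ≈ -376.38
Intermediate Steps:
z(H, p) = -3 + √(1 + √(H² + p²) + 4*p) (z(H, p) = -3 + √((1 + 4*p) + √(H² + p²)) = -3 + √(1 + √(H² + p²) + 4*p))
z(-9, 22) - 384 = (-3 + √(1 + √((-9)² + 22²) + 4*22)) - 384 = (-3 + √(1 + √(81 + 484) + 88)) - 384 = (-3 + √(1 + √565 + 88)) - 384 = (-3 + √(89 + √565)) - 384 = -387 + √(89 + √565)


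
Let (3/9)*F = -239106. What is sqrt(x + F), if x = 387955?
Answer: I*sqrt(329363) ≈ 573.9*I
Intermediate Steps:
F = -717318 (F = 3*(-239106) = -717318)
sqrt(x + F) = sqrt(387955 - 717318) = sqrt(-329363) = I*sqrt(329363)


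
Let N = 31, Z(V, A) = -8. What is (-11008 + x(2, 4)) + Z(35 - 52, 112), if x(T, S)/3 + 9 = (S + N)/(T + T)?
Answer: -44067/4 ≈ -11017.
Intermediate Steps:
x(T, S) = -27 + 3*(31 + S)/(2*T) (x(T, S) = -27 + 3*((S + 31)/(T + T)) = -27 + 3*((31 + S)/((2*T))) = -27 + 3*((31 + S)*(1/(2*T))) = -27 + 3*((31 + S)/(2*T)) = -27 + 3*(31 + S)/(2*T))
(-11008 + x(2, 4)) + Z(35 - 52, 112) = (-11008 + (3/2)*(31 + 4 - 18*2)/2) - 8 = (-11008 + (3/2)*(½)*(31 + 4 - 36)) - 8 = (-11008 + (3/2)*(½)*(-1)) - 8 = (-11008 - ¾) - 8 = -44035/4 - 8 = -44067/4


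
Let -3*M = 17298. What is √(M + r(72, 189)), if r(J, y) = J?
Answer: I*√5694 ≈ 75.459*I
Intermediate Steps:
M = -5766 (M = -⅓*17298 = -5766)
√(M + r(72, 189)) = √(-5766 + 72) = √(-5694) = I*√5694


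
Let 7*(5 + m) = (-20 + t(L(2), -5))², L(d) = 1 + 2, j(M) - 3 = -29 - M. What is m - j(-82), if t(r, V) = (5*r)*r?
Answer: 198/7 ≈ 28.286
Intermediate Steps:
j(M) = -26 - M (j(M) = 3 + (-29 - M) = -26 - M)
L(d) = 3
t(r, V) = 5*r²
m = 590/7 (m = -5 + (-20 + 5*3²)²/7 = -5 + (-20 + 5*9)²/7 = -5 + (-20 + 45)²/7 = -5 + (⅐)*25² = -5 + (⅐)*625 = -5 + 625/7 = 590/7 ≈ 84.286)
m - j(-82) = 590/7 - (-26 - 1*(-82)) = 590/7 - (-26 + 82) = 590/7 - 1*56 = 590/7 - 56 = 198/7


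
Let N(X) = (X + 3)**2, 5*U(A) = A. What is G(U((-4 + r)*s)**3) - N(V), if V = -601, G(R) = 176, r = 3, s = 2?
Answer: -357428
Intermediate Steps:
U(A) = A/5
N(X) = (3 + X)**2
G(U((-4 + r)*s)**3) - N(V) = 176 - (3 - 601)**2 = 176 - 1*(-598)**2 = 176 - 1*357604 = 176 - 357604 = -357428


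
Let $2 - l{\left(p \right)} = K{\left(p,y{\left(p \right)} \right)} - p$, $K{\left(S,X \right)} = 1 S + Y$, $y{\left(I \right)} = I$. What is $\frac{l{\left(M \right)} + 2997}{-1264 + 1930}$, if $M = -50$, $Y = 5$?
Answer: $\frac{499}{111} \approx 4.4955$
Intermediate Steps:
$K{\left(S,X \right)} = 5 + S$ ($K{\left(S,X \right)} = 1 S + 5 = S + 5 = 5 + S$)
$l{\left(p \right)} = -3$ ($l{\left(p \right)} = 2 - \left(\left(5 + p\right) - p\right) = 2 - 5 = -3$)
$\frac{l{\left(M \right)} + 2997}{-1264 + 1930} = \frac{-3 + 2997}{-1264 + 1930} = \frac{2994}{666} = 2994 \cdot \frac{1}{666} = \frac{499}{111}$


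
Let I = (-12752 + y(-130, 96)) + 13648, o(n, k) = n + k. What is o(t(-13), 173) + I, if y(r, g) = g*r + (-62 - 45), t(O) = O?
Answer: -11531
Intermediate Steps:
o(n, k) = k + n
y(r, g) = -107 + g*r (y(r, g) = g*r - 107 = -107 + g*r)
I = -11691 (I = (-12752 + (-107 + 96*(-130))) + 13648 = (-12752 + (-107 - 12480)) + 13648 = (-12752 - 12587) + 13648 = -25339 + 13648 = -11691)
o(t(-13), 173) + I = (173 - 13) - 11691 = 160 - 11691 = -11531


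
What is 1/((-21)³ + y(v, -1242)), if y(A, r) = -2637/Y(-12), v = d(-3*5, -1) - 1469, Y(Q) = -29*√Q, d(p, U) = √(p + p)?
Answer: -1153852/10685909221 + 16994*I*√3/96173182989 ≈ -0.00010798 + 3.0606e-7*I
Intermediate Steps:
d(p, U) = √2*√p (d(p, U) = √(2*p) = √2*√p)
v = -1469 + I*√30 (v = √2*√(-3*5) - 1469 = √2*√(-15) - 1469 = √2*(I*√15) - 1469 = I*√30 - 1469 = -1469 + I*√30 ≈ -1469.0 + 5.4772*I)
y(A, r) = -879*I*√3/58 (y(A, r) = -2637*I*√3/174 = -879*I*√3/58)
1/((-21)³ + y(v, -1242)) = 1/((-21)³ - 879*I*√3/58) = 1/(-9261 - 879*I*√3/58)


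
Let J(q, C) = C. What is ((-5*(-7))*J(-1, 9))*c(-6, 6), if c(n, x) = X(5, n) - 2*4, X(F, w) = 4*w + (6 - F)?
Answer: -9765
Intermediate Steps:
X(F, w) = 6 - F + 4*w
c(n, x) = -7 + 4*n (c(n, x) = (6 - 1*5 + 4*n) - 2*4 = (6 - 5 + 4*n) - 8 = (1 + 4*n) - 8 = -7 + 4*n)
((-5*(-7))*J(-1, 9))*c(-6, 6) = (-5*(-7)*9)*(-7 + 4*(-6)) = (35*9)*(-7 - 24) = 315*(-31) = -9765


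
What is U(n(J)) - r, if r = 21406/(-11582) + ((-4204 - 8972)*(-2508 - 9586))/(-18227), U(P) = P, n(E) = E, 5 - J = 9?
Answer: 922571873657/105552557 ≈ 8740.4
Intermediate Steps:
J = -4 (J = 5 - 1*9 = 5 - 9 = -4)
r = -922994083885/105552557 (r = 21406*(-1/11582) - 13176*(-12094)*(-1/18227) = -10703/5791 + 159350544*(-1/18227) = -10703/5791 - 159350544/18227 = -922994083885/105552557 ≈ -8744.4)
U(n(J)) - r = -4 - 1*(-922994083885/105552557) = -4 + 922994083885/105552557 = 922571873657/105552557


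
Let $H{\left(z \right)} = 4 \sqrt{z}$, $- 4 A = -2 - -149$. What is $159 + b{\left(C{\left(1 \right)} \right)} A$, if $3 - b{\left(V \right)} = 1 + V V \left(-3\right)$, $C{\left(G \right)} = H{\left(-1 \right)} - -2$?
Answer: $\frac{2817}{2} - 1764 i \approx 1408.5 - 1764.0 i$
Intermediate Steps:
$A = - \frac{147}{4}$ ($A = - \frac{-2 - -149}{4} = - \frac{-2 + 149}{4} = \left(- \frac{1}{4}\right) 147 = - \frac{147}{4} \approx -36.75$)
$C{\left(G \right)} = 2 + 4 i$ ($C{\left(G \right)} = 4 \sqrt{-1} - -2 = 4 i + 2 = 2 + 4 i$)
$b{\left(V \right)} = 2 + 3 V^{2}$ ($b{\left(V \right)} = 3 - \left(1 + V V \left(-3\right)\right) = 3 - \left(1 + V^{2} \left(-3\right)\right) = 3 - \left(1 - 3 V^{2}\right) = 3 + \left(-1 + 3 V^{2}\right) = 2 + 3 V^{2}$)
$159 + b{\left(C{\left(1 \right)} \right)} A = 159 + \left(2 + 3 \left(2 + 4 i\right)^{2}\right) \left(- \frac{147}{4}\right) = 159 - \left(\frac{147}{2} + \frac{441 \left(2 + 4 i\right)^{2}}{4}\right) = \frac{171}{2} - \frac{441 \left(2 + 4 i\right)^{2}}{4}$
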